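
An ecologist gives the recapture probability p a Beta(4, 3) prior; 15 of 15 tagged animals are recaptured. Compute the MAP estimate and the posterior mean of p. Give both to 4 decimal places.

MAP = 0.9000; posterior mean = 0.8636

Posterior: Beta(4+15, 3+0) = Beta(19, 3).
Mode = (19−1)/(19+3−2) = 18/20 = 0.9000.
Mean = 19/(19+3) = 19/22 = 0.8636.
The posterior is left-skewed, so the mode exceeds the mean.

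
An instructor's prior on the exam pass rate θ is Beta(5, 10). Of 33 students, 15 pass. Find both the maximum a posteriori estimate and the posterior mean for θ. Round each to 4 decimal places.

MAP = 0.4130; posterior mean = 0.4167

Posterior: Beta(5+15, 10+18) = Beta(20, 28).
Mode = (20−1)/(20+28−2) = 19/46 = 0.4130.
Mean = 20/(20+28) = 20/48 = 0.4167.
The mean is pulled above the mode by the posterior's right skew.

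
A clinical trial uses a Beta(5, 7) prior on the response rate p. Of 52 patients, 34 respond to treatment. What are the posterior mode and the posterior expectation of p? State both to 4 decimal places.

p_MAP = 0.6129, E[p|data] = 0.6094

Posterior: Beta(5+34, 7+18) = Beta(39, 25).
Mode = (39−1)/(39+25−2) = 38/62 = 0.6129.
Mean = 39/(39+25) = 39/64 = 0.6094.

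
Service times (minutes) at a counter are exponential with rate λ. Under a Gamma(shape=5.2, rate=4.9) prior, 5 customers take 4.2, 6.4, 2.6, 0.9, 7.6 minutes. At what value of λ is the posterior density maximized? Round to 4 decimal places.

Σ times = 21.7. Posterior: Gamma(shape = 5.2+5 = 10.2, rate = 4.9+21.7 = 26.6).
Mode = (α−1)/β = 9.2/26.6 = 0.3459.
Mean = α/β = 10.2/26.6 = 0.3835.
This is the posterior mode — the MAP estimate.

0.3459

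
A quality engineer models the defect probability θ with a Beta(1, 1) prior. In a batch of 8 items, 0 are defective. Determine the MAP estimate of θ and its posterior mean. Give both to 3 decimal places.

Posterior: Beta(1+0, 1+8) = Beta(1, 9).
Since α = 1 ≤ 1 and β > 1, the Beta density is monotone decreasing on [0,1]; the mode is at 0.
Mean = 1/(1+9) = 0.100.

MAP estimate = 0.000, posterior mean = 0.100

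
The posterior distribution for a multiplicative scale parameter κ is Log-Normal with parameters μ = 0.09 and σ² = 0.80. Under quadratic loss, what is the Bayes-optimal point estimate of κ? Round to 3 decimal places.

1.632

Mode = exp(μ − σ²) = exp(-0.71) = 0.492.
Mean = exp(μ + σ²/2) = exp(0.490) = 1.632.
Quadratic loss ⇒ the optimal estimator is the posterior mean.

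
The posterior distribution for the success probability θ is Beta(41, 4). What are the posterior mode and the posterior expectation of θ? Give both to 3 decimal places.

Mode = (41−1)/(41+4−2) = 40/43 = 0.930.
Mean = 41/(41+4) = 41/45 = 0.911.
Mode > mean: the posterior has a left tail.

MAP = 0.930, posterior mean = 0.911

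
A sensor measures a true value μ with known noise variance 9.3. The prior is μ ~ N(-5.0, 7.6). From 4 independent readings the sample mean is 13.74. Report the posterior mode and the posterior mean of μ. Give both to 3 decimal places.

MAP = 9.350; posterior mean = 9.350

Posterior for μ is Normal. Precision-weighted mean: (1/7.6·-5.0 + 4/9.3·13.74) / (1/7.6 + 4/9.3) = 9.350.
A Normal posterior is symmetric, so mode = mean.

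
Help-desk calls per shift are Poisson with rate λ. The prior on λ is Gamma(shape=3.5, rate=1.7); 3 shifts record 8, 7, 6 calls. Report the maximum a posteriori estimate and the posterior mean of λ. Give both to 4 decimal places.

MAP: 5.0000. Posterior mean: 5.2128.

Σ counts = 21. Posterior: Gamma(shape = 3.5+21 = 24.5, rate = 1.7+3 = 4.7).
Mode = (α−1)/β = 23.5/4.7 = 5.0000.
Mean = α/β = 24.5/4.7 = 5.2128.
Mean > mode: the posterior has a right tail.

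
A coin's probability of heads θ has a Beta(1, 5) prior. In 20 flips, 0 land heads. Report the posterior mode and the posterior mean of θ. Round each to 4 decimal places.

Posterior: Beta(1+0, 5+20) = Beta(1, 25).
Since α = 1 ≤ 1 and β > 1, the Beta density is monotone decreasing on [0,1]; the mode is at 0.
Mean = 1/(1+25) = 0.0385.
Right-skewed posterior ⇒ mode < mean.

θ_MAP = 0.0000, E[θ|data] = 0.0385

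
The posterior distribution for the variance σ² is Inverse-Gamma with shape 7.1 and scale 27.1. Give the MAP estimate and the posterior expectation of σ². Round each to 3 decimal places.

Mode = β/(α+1) = 27.1/8.1 = 3.346.
Mean = β/(α−1) = 27.1/6.1 = 4.443.

MAP: 3.346. Posterior mean: 4.443.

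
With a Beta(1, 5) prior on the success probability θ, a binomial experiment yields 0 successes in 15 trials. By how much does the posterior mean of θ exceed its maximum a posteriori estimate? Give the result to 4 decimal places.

Posterior: Beta(1+0, 5+15) = Beta(1, 20).
Since α = 1 ≤ 1 and β > 1, the Beta density is monotone decreasing on [0,1]; the mode is at 0.
Mean = 1/(1+20) = 0.0476.
Difference = 0.0476 − 0.0000 = 0.0476.
Mean > mode: the posterior has a right tail.

0.0476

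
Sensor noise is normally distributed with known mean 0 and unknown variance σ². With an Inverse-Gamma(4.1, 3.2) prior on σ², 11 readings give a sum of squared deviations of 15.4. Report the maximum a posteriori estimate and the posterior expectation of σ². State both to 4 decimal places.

σ²_MAP = 1.0283, E[σ²|data] = 1.2674

Posterior: Inverse-Gamma(shape = 4.1+11/2 = 9.6, scale = 3.2+15.4/2 = 10.9).
Mode = β/(α+1) = 10.9/10.6 = 1.0283.
Mean = β/(α−1) = 10.9/8.6 = 1.2674.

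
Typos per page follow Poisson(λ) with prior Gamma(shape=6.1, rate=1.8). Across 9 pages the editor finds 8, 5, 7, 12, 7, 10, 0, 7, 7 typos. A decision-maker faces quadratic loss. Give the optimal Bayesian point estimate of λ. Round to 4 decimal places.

6.3981

Σ counts = 63. Posterior: Gamma(shape = 6.1+63 = 69.1, rate = 1.8+9 = 10.8).
Mode = (α−1)/β = 68.1/10.8 = 6.3056.
Mean = α/β = 69.1/10.8 = 6.3981.
Quadratic loss ⇒ the optimal estimator is the posterior mean.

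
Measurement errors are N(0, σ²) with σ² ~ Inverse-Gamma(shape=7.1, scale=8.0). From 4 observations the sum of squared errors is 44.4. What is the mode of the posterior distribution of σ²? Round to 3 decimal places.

2.990

Posterior: Inverse-Gamma(shape = 7.1+4/2 = 9.1, scale = 8.0+44.4/2 = 30.2).
Mode = β/(α+1) = 30.2/10.1 = 2.990.
Mean = β/(α−1) = 30.2/8.1 = 3.728.
This is the posterior mode — the MAP estimate.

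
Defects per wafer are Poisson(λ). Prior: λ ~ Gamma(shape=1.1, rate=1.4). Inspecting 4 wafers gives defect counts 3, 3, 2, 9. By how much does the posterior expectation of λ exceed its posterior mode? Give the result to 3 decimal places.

0.185

Σ counts = 17. Posterior: Gamma(shape = 1.1+17 = 18.1, rate = 1.4+4 = 5.4).
Mode = (α−1)/β = 17.1/5.4 = 3.167.
Mean = α/β = 18.1/5.4 = 3.352.
Difference = 3.352 − 3.167 = 0.185.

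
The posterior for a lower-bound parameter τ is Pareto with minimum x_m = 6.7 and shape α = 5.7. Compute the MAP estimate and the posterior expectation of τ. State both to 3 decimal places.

The Pareto density is strictly decreasing on [x_m, ∞), so the mode is x_m = 6.700.
Mean = α·x_m/(α−1) = 5.7·6.7/4.7 = 8.126.

MAP = 6.700, posterior mean = 8.126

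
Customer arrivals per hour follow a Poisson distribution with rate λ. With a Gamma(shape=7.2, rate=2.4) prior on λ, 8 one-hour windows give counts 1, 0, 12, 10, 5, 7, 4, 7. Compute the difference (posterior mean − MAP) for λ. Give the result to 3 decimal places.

Σ counts = 46. Posterior: Gamma(shape = 7.2+46 = 53.2, rate = 2.4+8 = 10.4).
Mode = (α−1)/β = 52.2/10.4 = 5.019.
Mean = α/β = 53.2/10.4 = 5.115.
Difference = 5.115 − 5.019 = 0.096.

0.096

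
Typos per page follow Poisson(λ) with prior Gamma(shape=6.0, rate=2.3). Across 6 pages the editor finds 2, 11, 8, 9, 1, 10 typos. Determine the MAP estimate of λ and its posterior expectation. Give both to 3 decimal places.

Σ counts = 41. Posterior: Gamma(shape = 6.0+41 = 47.0, rate = 2.3+6 = 8.3).
Mode = (α−1)/β = 46.0/8.3 = 5.542.
Mean = α/β = 47.0/8.3 = 5.663.
The posterior is right-skewed, so the mean exceeds the mode.

λ_MAP = 5.542, E[λ|data] = 5.663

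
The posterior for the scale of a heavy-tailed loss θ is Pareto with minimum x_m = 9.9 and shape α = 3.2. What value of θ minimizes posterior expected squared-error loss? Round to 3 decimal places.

14.400

The Pareto density is strictly decreasing on [x_m, ∞), so the mode is x_m = 9.900.
Mean = α·x_m/(α−1) = 3.2·9.9/2.2 = 14.400.
Squared-error loss ⇒ the optimal estimator is the posterior mean.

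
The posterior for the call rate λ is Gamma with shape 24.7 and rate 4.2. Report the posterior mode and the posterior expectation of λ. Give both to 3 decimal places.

MAP: 5.643. Posterior mean: 5.881.

Mode = (α−1)/β = 23.7/4.2 = 5.643.
Mean = α/β = 24.7/4.2 = 5.881.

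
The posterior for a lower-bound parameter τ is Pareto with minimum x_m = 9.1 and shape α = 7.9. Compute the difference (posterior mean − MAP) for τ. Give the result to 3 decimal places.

1.319

The Pareto density is strictly decreasing on [x_m, ∞), so the mode is x_m = 9.100.
Mean = α·x_m/(α−1) = 7.9·9.1/6.9 = 10.419.
Difference = 10.419 − 9.100 = 1.319.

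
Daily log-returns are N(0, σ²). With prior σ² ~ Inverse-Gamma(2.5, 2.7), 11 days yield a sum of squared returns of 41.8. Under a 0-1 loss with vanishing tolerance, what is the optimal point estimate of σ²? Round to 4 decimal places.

2.6222

Posterior: Inverse-Gamma(shape = 2.5+11/2 = 8.0, scale = 2.7+41.8/2 = 23.6).
Mode = β/(α+1) = 23.6/9.0 = 2.6222.
Mean = β/(α−1) = 23.6/7.0 = 3.3714.
This is the posterior mode — the MAP estimate.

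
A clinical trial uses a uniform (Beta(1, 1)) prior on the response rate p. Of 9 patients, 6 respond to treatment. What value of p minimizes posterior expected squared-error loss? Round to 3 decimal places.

Posterior: Beta(1+6, 1+3) = Beta(7, 4).
Mode = (7−1)/(7+4−2) = 6/9 = 0.667.
Mean = 7/(7+4) = 7/11 = 0.636.
Squared-error loss ⇒ the optimal estimator is the posterior mean.

0.636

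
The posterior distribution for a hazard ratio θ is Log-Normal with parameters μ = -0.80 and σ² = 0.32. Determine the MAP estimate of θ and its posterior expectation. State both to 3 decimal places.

MAP = 0.326; posterior mean = 0.527

Mode = exp(μ − σ²) = exp(-1.12) = 0.326.
Mean = exp(μ + σ²/2) = exp(-0.640) = 0.527.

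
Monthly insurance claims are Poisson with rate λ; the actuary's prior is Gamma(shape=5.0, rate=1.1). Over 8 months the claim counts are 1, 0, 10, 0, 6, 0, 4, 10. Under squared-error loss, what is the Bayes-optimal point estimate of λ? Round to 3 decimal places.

Σ counts = 31. Posterior: Gamma(shape = 5.0+31 = 36.0, rate = 1.1+8 = 9.1).
Mode = (α−1)/β = 35.0/9.1 = 3.846.
Mean = α/β = 36.0/9.1 = 3.956.
Squared-error loss ⇒ the optimal estimator is the posterior mean.

3.956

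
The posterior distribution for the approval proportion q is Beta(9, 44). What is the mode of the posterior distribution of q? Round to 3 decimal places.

Mode = (9−1)/(9+44−2) = 8/51 = 0.157.
Mean = 9/(9+44) = 9/53 = 0.170.
This is the posterior mode — the MAP estimate.

0.157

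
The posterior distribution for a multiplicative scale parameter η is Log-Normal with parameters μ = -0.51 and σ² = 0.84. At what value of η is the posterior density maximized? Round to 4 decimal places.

Mode = exp(μ − σ²) = exp(-1.35) = 0.2592.
Mean = exp(μ + σ²/2) = exp(-0.090) = 0.9139.
This is the posterior mode — the MAP estimate.

0.2592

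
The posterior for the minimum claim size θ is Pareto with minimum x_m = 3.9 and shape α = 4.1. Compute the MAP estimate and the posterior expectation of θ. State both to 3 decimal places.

MAP estimate = 3.900, posterior expectation = 5.158

The Pareto density is strictly decreasing on [x_m, ∞), so the mode is x_m = 3.900.
Mean = α·x_m/(α−1) = 4.1·3.9/3.1 = 5.158.
The mean is pulled above the mode by the posterior's right skew.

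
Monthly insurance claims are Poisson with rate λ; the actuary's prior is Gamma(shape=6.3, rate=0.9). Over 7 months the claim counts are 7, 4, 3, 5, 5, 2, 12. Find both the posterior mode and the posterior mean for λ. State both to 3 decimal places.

Σ counts = 38. Posterior: Gamma(shape = 6.3+38 = 44.3, rate = 0.9+7 = 7.9).
Mode = (α−1)/β = 43.3/7.9 = 5.481.
Mean = α/β = 44.3/7.9 = 5.608.
The posterior is right-skewed, so the mean exceeds the mode.

MAP: 5.481. Posterior mean: 5.608.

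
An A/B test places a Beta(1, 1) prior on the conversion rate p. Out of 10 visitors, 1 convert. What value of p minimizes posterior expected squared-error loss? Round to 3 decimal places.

0.167

Posterior: Beta(1+1, 1+9) = Beta(2, 10).
Mode = (2−1)/(2+10−2) = 1/10 = 0.100.
Mean = 2/(2+10) = 2/12 = 0.167.
Squared-error loss ⇒ the optimal estimator is the posterior mean.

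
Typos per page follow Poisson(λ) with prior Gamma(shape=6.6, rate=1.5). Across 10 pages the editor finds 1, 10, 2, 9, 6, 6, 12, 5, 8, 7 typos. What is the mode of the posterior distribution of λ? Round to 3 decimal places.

6.226

Σ counts = 66. Posterior: Gamma(shape = 6.6+66 = 72.6, rate = 1.5+10 = 11.5).
Mode = (α−1)/β = 71.6/11.5 = 6.226.
Mean = α/β = 72.6/11.5 = 6.313.
This is the posterior mode — the MAP estimate.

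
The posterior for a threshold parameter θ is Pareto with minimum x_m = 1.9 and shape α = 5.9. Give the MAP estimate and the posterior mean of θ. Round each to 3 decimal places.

MAP estimate = 1.900, posterior mean = 2.288

The Pareto density is strictly decreasing on [x_m, ∞), so the mode is x_m = 1.900.
Mean = α·x_m/(α−1) = 5.9·1.9/4.9 = 2.288.
Right-skewed posterior ⇒ mode < mean.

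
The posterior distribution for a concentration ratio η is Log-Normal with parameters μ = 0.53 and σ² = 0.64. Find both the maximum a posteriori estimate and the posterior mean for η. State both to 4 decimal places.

MAP: 0.8958. Posterior mean: 2.3396.

Mode = exp(μ − σ²) = exp(-0.11) = 0.8958.
Mean = exp(μ + σ²/2) = exp(0.850) = 2.3396.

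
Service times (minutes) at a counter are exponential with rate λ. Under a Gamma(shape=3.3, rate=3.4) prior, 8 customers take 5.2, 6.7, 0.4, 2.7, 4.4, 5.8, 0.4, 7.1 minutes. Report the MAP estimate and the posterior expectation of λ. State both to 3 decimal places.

Σ times = 32.7. Posterior: Gamma(shape = 3.3+8 = 11.3, rate = 3.4+32.7 = 36.1).
Mode = (α−1)/β = 10.3/36.1 = 0.285.
Mean = α/β = 11.3/36.1 = 0.313.
The mean is pulled above the mode by the posterior's right skew.

MAP = 0.285; posterior mean = 0.313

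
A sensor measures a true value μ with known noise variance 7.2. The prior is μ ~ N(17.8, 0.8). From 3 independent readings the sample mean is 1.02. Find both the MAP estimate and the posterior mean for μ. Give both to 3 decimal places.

Posterior for μ is Normal. Precision-weighted mean: (1/0.8·17.8 + 3/7.2·1.02) / (1/0.8 + 3/7.2) = 13.605.
A Normal posterior is symmetric, so mode = mean.

MAP = 13.605; posterior mean = 13.605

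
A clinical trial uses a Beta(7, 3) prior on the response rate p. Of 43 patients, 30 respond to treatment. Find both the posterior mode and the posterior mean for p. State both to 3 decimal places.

Posterior: Beta(7+30, 3+13) = Beta(37, 16).
Mode = (37−1)/(37+16−2) = 36/51 = 0.706.
Mean = 37/(37+16) = 37/53 = 0.698.

p_MAP = 0.706, E[p|data] = 0.698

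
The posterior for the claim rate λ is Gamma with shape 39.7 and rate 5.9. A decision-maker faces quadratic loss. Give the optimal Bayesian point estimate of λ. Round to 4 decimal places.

6.7288

Mode = (α−1)/β = 38.7/5.9 = 6.5593.
Mean = α/β = 39.7/5.9 = 6.7288.
Quadratic loss ⇒ the optimal estimator is the posterior mean.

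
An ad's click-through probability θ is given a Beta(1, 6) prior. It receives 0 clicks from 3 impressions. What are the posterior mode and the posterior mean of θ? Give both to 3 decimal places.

Posterior: Beta(1+0, 6+3) = Beta(1, 9).
Since α = 1 ≤ 1 and β > 1, the Beta density is monotone decreasing on [0,1]; the mode is at 0.
Mean = 1/(1+9) = 0.100.

MAP: 0.000. Posterior mean: 0.100.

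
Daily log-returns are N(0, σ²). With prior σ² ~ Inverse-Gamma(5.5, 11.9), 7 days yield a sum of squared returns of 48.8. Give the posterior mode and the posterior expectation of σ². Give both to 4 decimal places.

Posterior: Inverse-Gamma(shape = 5.5+7/2 = 9.0, scale = 11.9+48.8/2 = 36.3).
Mode = β/(α+1) = 36.3/10.0 = 3.6300.
Mean = β/(α−1) = 36.3/8.0 = 4.5375.
The posterior is right-skewed, so the mean exceeds the mode.

σ²_MAP = 3.6300, E[σ²|data] = 4.5375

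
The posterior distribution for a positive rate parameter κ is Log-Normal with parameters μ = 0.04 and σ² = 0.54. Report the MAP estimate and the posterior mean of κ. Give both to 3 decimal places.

MAP: 0.607. Posterior mean: 1.363.

Mode = exp(μ − σ²) = exp(-0.50) = 0.607.
Mean = exp(μ + σ²/2) = exp(0.310) = 1.363.
The mean is pulled above the mode by the posterior's right skew.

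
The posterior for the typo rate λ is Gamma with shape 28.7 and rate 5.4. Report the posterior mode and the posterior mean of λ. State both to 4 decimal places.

Mode = (α−1)/β = 27.7/5.4 = 5.1296.
Mean = α/β = 28.7/5.4 = 5.3148.
Mean > mode: the posterior has a right tail.

λ_MAP = 5.1296, E[λ|data] = 5.3148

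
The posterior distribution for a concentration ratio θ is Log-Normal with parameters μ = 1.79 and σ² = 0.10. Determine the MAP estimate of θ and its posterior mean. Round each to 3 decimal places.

Mode = exp(μ − σ²) = exp(1.69) = 5.419.
Mean = exp(μ + σ²/2) = exp(1.840) = 6.297.

MAP estimate = 5.419, posterior mean = 6.297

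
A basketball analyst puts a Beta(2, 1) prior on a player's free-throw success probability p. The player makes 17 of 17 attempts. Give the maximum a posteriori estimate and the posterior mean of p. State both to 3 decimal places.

MAP: 1.000. Posterior mean: 0.950.

Posterior: Beta(2+17, 1+0) = Beta(19, 1).
Since β = 1 ≤ 1 and α > 1, the Beta density is monotone increasing on [0,1]; the mode is at 1.
Mean = 19/(19+1) = 0.950.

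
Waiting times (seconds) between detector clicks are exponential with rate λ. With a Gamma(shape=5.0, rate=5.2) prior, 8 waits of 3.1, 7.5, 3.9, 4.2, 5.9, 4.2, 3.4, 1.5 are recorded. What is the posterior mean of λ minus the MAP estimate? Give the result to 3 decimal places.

0.026

Σ times = 33.7. Posterior: Gamma(shape = 5.0+8 = 13.0, rate = 5.2+33.7 = 38.9).
Mode = (α−1)/β = 12.0/38.9 = 0.308.
Mean = α/β = 13.0/38.9 = 0.334.
Difference = 0.334 − 0.308 = 0.026.
Mean > mode: the posterior has a right tail.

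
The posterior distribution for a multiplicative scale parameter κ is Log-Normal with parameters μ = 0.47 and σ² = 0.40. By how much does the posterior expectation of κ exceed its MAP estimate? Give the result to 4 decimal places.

0.8817

Mode = exp(μ − σ²) = exp(0.07) = 1.0725.
Mean = exp(μ + σ²/2) = exp(0.670) = 1.9542.
Difference = 1.9542 − 1.0725 = 0.8817.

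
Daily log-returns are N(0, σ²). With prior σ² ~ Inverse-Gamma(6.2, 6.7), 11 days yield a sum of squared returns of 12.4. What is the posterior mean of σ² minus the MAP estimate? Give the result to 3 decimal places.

0.190

Posterior: Inverse-Gamma(shape = 6.2+11/2 = 11.7, scale = 6.7+12.4/2 = 12.9).
Mode = β/(α+1) = 12.9/12.7 = 1.016.
Mean = β/(α−1) = 12.9/10.7 = 1.206.
Difference = 1.206 − 1.016 = 0.190.
The posterior is right-skewed, so the mean exceeds the mode.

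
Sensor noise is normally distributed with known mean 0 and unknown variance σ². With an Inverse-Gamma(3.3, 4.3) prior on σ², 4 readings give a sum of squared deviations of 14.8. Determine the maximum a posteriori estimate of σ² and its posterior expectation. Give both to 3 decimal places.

Posterior: Inverse-Gamma(shape = 3.3+4/2 = 5.3, scale = 4.3+14.8/2 = 11.7).
Mode = β/(α+1) = 11.7/6.3 = 1.857.
Mean = β/(α−1) = 11.7/4.3 = 2.721.
The posterior is right-skewed, so the mean exceeds the mode.

MAP = 1.857, posterior mean = 2.721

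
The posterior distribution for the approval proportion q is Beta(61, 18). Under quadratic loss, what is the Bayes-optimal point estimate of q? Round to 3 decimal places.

0.772

Mode = (61−1)/(61+18−2) = 60/77 = 0.779.
Mean = 61/(61+18) = 61/79 = 0.772.
Quadratic loss ⇒ the optimal estimator is the posterior mean.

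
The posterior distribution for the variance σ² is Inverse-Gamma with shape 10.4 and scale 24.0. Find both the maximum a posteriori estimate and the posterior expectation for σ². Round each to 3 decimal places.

maximum a posteriori estimate = 2.105, posterior expectation = 2.553

Mode = β/(α+1) = 24.0/11.4 = 2.105.
Mean = β/(α−1) = 24.0/9.4 = 2.553.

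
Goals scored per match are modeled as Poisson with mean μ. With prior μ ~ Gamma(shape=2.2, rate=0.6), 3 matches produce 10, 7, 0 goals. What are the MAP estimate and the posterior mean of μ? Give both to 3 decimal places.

μ_MAP = 5.056, E[μ|data] = 5.333

Σ counts = 17. Posterior: Gamma(shape = 2.2+17 = 19.2, rate = 0.6+3 = 3.6).
Mode = (α−1)/β = 18.2/3.6 = 5.056.
Mean = α/β = 19.2/3.6 = 5.333.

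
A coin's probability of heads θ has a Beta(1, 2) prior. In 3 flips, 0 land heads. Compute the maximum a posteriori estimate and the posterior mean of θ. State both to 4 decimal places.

Posterior: Beta(1+0, 2+3) = Beta(1, 5).
Since α = 1 ≤ 1 and β > 1, the Beta density is monotone decreasing on [0,1]; the mode is at 0.
Mean = 1/(1+5) = 0.1667.
The posterior is right-skewed, so the mean exceeds the mode.

MAP: 0.0000. Posterior mean: 0.1667.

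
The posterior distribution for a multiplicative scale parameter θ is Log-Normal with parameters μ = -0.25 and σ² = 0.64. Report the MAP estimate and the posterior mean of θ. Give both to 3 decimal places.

Mode = exp(μ − σ²) = exp(-0.89) = 0.411.
Mean = exp(μ + σ²/2) = exp(0.070) = 1.073.

MAP = 0.411; posterior mean = 1.073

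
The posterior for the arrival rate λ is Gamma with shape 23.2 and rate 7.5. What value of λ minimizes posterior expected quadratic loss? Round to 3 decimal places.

3.093

Mode = (α−1)/β = 22.2/7.5 = 2.960.
Mean = α/β = 23.2/7.5 = 3.093.
Quadratic loss ⇒ the optimal estimator is the posterior mean.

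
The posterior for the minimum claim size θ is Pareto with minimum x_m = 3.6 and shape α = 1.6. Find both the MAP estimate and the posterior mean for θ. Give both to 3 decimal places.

The Pareto density is strictly decreasing on [x_m, ∞), so the mode is x_m = 3.600.
Mean = α·x_m/(α−1) = 1.6·3.6/0.6 = 9.600.

θ_MAP = 3.600, E[θ|data] = 9.600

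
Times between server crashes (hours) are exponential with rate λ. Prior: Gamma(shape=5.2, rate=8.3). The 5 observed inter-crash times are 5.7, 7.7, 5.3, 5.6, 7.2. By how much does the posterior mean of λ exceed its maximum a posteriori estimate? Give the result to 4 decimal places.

Σ times = 31.5. Posterior: Gamma(shape = 5.2+5 = 10.2, rate = 8.3+31.5 = 39.8).
Mode = (α−1)/β = 9.2/39.8 = 0.2312.
Mean = α/β = 10.2/39.8 = 0.2563.
Difference = 0.2563 − 0.2312 = 0.0251.

0.0251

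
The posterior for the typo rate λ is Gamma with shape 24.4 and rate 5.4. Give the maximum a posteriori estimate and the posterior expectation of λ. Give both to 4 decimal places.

Mode = (α−1)/β = 23.4/5.4 = 4.3333.
Mean = α/β = 24.4/5.4 = 4.5185.
The mean is pulled above the mode by the posterior's right skew.

MAP = 4.3333, posterior mean = 4.5185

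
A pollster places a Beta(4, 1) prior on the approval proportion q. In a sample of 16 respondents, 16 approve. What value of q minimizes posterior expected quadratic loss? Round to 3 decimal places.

Posterior: Beta(4+16, 1+0) = Beta(20, 1).
Since β = 1 ≤ 1 and α > 1, the Beta density is monotone increasing on [0,1]; the mode is at 1.
Mean = 20/(20+1) = 0.952.
Quadratic loss ⇒ the optimal estimator is the posterior mean.

0.952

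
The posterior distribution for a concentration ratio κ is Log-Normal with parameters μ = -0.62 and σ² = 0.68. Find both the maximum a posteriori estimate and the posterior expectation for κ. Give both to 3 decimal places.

MAP = 0.273; posterior mean = 0.756

Mode = exp(μ − σ²) = exp(-1.30) = 0.273.
Mean = exp(μ + σ²/2) = exp(-0.280) = 0.756.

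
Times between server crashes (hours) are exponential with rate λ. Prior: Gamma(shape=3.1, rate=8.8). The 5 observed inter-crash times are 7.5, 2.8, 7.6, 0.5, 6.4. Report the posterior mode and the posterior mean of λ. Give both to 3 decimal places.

MAP: 0.211. Posterior mean: 0.241.

Σ times = 24.8. Posterior: Gamma(shape = 3.1+5 = 8.1, rate = 8.8+24.8 = 33.6).
Mode = (α−1)/β = 7.1/33.6 = 0.211.
Mean = α/β = 8.1/33.6 = 0.241.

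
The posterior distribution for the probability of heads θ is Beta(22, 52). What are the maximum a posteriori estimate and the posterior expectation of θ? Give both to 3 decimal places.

Mode = (22−1)/(22+52−2) = 21/72 = 0.292.
Mean = 22/(22+52) = 22/74 = 0.297.

MAP: 0.292. Posterior mean: 0.297.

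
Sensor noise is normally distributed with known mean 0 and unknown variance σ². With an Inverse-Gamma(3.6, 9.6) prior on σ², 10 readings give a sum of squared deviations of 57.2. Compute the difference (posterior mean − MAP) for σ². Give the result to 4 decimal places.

1.0471

Posterior: Inverse-Gamma(shape = 3.6+10/2 = 8.6, scale = 9.6+57.2/2 = 38.2).
Mode = β/(α+1) = 38.2/9.6 = 3.9792.
Mean = β/(α−1) = 38.2/7.6 = 5.0263.
Difference = 5.0263 − 3.9792 = 1.0471.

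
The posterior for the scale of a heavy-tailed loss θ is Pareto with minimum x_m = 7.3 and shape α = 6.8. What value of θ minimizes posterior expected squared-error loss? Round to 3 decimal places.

The Pareto density is strictly decreasing on [x_m, ∞), so the mode is x_m = 7.300.
Mean = α·x_m/(α−1) = 6.8·7.3/5.8 = 8.559.
Squared-error loss ⇒ the optimal estimator is the posterior mean.

8.559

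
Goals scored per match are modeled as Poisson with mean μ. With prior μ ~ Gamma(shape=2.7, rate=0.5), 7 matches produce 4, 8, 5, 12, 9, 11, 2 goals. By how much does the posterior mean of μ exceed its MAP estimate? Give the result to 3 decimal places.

Σ counts = 51. Posterior: Gamma(shape = 2.7+51 = 53.7, rate = 0.5+7 = 7.5).
Mode = (α−1)/β = 52.7/7.5 = 7.027.
Mean = α/β = 53.7/7.5 = 7.160.
Difference = 7.160 − 7.027 = 0.133.

0.133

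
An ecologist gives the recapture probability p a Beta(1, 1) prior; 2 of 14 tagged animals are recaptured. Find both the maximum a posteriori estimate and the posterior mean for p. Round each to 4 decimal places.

Posterior: Beta(1+2, 1+12) = Beta(3, 13).
Mode = (3−1)/(3+13−2) = 2/14 = 0.1429.
With a flat prior the MAP equals the MLE, 2/14.
Mean = 3/(3+13) = 3/16 = 0.1875.
The posterior is right-skewed, so the mean exceeds the mode.

MAP = 0.1429; posterior mean = 0.1875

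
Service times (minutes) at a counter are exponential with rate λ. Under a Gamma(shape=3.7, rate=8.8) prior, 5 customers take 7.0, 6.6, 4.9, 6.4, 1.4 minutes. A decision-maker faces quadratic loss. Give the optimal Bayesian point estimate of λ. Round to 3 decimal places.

0.248

Σ times = 26.3. Posterior: Gamma(shape = 3.7+5 = 8.7, rate = 8.8+26.3 = 35.1).
Mode = (α−1)/β = 7.7/35.1 = 0.219.
Mean = α/β = 8.7/35.1 = 0.248.
Quadratic loss ⇒ the optimal estimator is the posterior mean.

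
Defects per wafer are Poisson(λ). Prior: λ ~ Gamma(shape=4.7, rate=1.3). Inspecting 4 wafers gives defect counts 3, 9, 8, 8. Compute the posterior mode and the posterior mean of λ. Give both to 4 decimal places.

λ_MAP = 5.9811, E[λ|data] = 6.1698

Σ counts = 28. Posterior: Gamma(shape = 4.7+28 = 32.7, rate = 1.3+4 = 5.3).
Mode = (α−1)/β = 31.7/5.3 = 5.9811.
Mean = α/β = 32.7/5.3 = 6.1698.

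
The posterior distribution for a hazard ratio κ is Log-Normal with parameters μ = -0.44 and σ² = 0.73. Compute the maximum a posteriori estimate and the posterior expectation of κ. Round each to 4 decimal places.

κ_MAP = 0.3104, E[κ|data] = 0.9277

Mode = exp(μ − σ²) = exp(-1.17) = 0.3104.
Mean = exp(μ + σ²/2) = exp(-0.075) = 0.9277.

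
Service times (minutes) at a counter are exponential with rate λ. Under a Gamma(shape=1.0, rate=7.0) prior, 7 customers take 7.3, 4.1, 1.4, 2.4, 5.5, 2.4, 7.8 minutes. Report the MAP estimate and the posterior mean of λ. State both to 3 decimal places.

MAP estimate = 0.185, posterior mean = 0.211

Σ times = 30.9. Posterior: Gamma(shape = 1.0+7 = 8.0, rate = 7.0+30.9 = 37.9).
Mode = (α−1)/β = 7.0/37.9 = 0.185.
Mean = α/β = 8.0/37.9 = 0.211.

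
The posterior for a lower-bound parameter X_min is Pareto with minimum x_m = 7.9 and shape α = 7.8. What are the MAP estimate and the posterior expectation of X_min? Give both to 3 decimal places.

MAP = 7.900, posterior mean = 9.062

The Pareto density is strictly decreasing on [x_m, ∞), so the mode is x_m = 7.900.
Mean = α·x_m/(α−1) = 7.8·7.9/6.8 = 9.062.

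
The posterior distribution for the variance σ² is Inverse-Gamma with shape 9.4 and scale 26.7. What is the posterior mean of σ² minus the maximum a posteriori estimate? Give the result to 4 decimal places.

Mode = β/(α+1) = 26.7/10.4 = 2.5673.
Mean = β/(α−1) = 26.7/8.4 = 3.1786.
Difference = 3.1786 − 2.5673 = 0.6113.
The posterior is right-skewed, so the mean exceeds the mode.

0.6113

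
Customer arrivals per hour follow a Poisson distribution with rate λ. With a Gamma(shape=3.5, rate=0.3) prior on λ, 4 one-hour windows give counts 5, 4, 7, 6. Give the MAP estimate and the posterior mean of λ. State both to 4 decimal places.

Σ counts = 22. Posterior: Gamma(shape = 3.5+22 = 25.5, rate = 0.3+4 = 4.3).
Mode = (α−1)/β = 24.5/4.3 = 5.6977.
Mean = α/β = 25.5/4.3 = 5.9302.

MAP: 5.6977. Posterior mean: 5.9302.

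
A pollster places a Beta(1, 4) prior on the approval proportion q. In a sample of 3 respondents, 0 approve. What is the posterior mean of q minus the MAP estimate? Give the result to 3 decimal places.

Posterior: Beta(1+0, 4+3) = Beta(1, 7).
Since α = 1 ≤ 1 and β > 1, the Beta density is monotone decreasing on [0,1]; the mode is at 0.
Mean = 1/(1+7) = 0.125.
Difference = 0.125 − 0.000 = 0.125.

0.125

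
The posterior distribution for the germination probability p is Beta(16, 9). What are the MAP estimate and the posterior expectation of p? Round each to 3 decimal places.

MAP = 0.652, posterior mean = 0.640

Mode = (16−1)/(16+9−2) = 15/23 = 0.652.
Mean = 16/(16+9) = 16/25 = 0.640.
Mode > mean: the posterior has a left tail.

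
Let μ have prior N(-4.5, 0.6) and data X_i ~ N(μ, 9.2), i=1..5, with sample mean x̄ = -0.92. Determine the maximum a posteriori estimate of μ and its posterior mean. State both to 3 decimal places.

Posterior for μ is Normal. Precision-weighted mean: (1/0.6·-4.5 + 5/9.2·-0.92) / (1/0.6 + 5/9.2) = -3.620.
A Normal posterior is symmetric, so mode = mean.

maximum a posteriori estimate = -3.620, posterior mean = -3.620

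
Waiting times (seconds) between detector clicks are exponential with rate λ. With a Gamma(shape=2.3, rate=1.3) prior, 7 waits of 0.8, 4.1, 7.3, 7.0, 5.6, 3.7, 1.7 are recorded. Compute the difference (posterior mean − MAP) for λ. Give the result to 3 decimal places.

Σ times = 30.2. Posterior: Gamma(shape = 2.3+7 = 9.3, rate = 1.3+30.2 = 31.5).
Mode = (α−1)/β = 8.3/31.5 = 0.263.
Mean = α/β = 9.3/31.5 = 0.295.
Difference = 0.295 − 0.263 = 0.032.

0.032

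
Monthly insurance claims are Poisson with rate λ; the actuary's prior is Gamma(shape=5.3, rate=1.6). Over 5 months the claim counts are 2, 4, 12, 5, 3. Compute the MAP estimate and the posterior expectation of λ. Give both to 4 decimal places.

Σ counts = 26. Posterior: Gamma(shape = 5.3+26 = 31.3, rate = 1.6+5 = 6.6).
Mode = (α−1)/β = 30.3/6.6 = 4.5909.
Mean = α/β = 31.3/6.6 = 4.7424.

MAP estimate = 4.5909, posterior expectation = 4.7424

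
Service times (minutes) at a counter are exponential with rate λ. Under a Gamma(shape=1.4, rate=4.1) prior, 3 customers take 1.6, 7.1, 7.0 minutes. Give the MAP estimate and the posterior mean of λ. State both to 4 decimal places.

Σ times = 15.7. Posterior: Gamma(shape = 1.4+3 = 4.4, rate = 4.1+15.7 = 19.8).
Mode = (α−1)/β = 3.4/19.8 = 0.1717.
Mean = α/β = 4.4/19.8 = 0.2222.
The posterior is right-skewed, so the mean exceeds the mode.

MAP = 0.1717, posterior mean = 0.2222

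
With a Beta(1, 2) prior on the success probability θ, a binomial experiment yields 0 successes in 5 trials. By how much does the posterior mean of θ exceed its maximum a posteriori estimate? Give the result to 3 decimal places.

Posterior: Beta(1+0, 2+5) = Beta(1, 7).
Since α = 1 ≤ 1 and β > 1, the Beta density is monotone decreasing on [0,1]; the mode is at 0.
Mean = 1/(1+7) = 0.125.
Difference = 0.125 − 0.000 = 0.125.
The mean is pulled above the mode by the posterior's right skew.

0.125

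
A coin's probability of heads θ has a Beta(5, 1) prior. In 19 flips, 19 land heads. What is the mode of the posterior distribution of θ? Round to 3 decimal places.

1.000

Posterior: Beta(5+19, 1+0) = Beta(24, 1).
Since β = 1 ≤ 1 and α > 1, the Beta density is monotone increasing on [0,1]; the mode is at 1.
Mean = 24/(24+1) = 0.960.
This is the posterior mode — the MAP estimate.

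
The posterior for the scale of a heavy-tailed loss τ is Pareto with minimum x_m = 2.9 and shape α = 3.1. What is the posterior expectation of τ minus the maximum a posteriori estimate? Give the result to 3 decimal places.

1.381

The Pareto density is strictly decreasing on [x_m, ∞), so the mode is x_m = 2.900.
Mean = α·x_m/(α−1) = 3.1·2.9/2.1 = 4.281.
Difference = 4.281 − 2.900 = 1.381.
Right-skewed posterior ⇒ mode < mean.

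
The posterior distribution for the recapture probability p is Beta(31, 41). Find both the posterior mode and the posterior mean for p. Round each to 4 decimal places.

p_MAP = 0.4286, E[p|data] = 0.4306

Mode = (31−1)/(31+41−2) = 30/70 = 0.4286.
Mean = 31/(31+41) = 31/72 = 0.4306.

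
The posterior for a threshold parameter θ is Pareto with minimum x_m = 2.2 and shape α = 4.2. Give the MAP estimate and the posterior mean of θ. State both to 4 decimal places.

MAP = 2.2000, posterior mean = 2.8875

The Pareto density is strictly decreasing on [x_m, ∞), so the mode is x_m = 2.2000.
Mean = α·x_m/(α−1) = 4.2·2.2/3.2 = 2.8875.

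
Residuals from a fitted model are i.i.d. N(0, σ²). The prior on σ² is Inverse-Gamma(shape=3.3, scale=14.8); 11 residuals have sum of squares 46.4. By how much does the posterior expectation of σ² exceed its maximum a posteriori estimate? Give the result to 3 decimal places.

0.994

Posterior: Inverse-Gamma(shape = 3.3+11/2 = 8.8, scale = 14.8+46.4/2 = 38.0).
Mode = β/(α+1) = 38.0/9.8 = 3.878.
Mean = β/(α−1) = 38.0/7.8 = 4.872.
Difference = 4.872 − 3.878 = 0.994.
Mean > mode: the posterior has a right tail.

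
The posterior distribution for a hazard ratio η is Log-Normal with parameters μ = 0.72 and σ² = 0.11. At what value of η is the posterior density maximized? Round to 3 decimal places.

Mode = exp(μ − σ²) = exp(0.61) = 1.840.
Mean = exp(μ + σ²/2) = exp(0.775) = 2.171.
This is the posterior mode — the MAP estimate.

1.840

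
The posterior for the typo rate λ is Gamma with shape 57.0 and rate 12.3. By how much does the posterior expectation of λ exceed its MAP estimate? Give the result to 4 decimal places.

Mode = (α−1)/β = 56.0/12.3 = 4.5528.
Mean = α/β = 57.0/12.3 = 4.6341.
Difference = 4.6341 − 4.5528 = 0.0813.

0.0813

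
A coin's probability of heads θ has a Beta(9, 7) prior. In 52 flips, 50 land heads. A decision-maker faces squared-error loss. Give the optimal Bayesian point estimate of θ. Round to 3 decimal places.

0.868

Posterior: Beta(9+50, 7+2) = Beta(59, 9).
Mode = (59−1)/(59+9−2) = 58/66 = 0.879.
Mean = 59/(59+9) = 59/68 = 0.868.
Squared-error loss ⇒ the optimal estimator is the posterior mean.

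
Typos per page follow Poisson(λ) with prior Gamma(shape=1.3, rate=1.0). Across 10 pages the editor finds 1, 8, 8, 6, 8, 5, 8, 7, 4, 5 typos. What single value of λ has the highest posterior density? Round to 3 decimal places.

5.482

Σ counts = 60. Posterior: Gamma(shape = 1.3+60 = 61.3, rate = 1.0+10 = 11.0).
Mode = (α−1)/β = 60.3/11.0 = 5.482.
Mean = α/β = 61.3/11.0 = 5.573.
This is the posterior mode — the MAP estimate.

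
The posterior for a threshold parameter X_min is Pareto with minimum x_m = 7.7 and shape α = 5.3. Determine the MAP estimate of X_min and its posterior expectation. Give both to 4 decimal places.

The Pareto density is strictly decreasing on [x_m, ∞), so the mode is x_m = 7.7000.
Mean = α·x_m/(α−1) = 5.3·7.7/4.3 = 9.4907.

MAP = 7.7000; posterior mean = 9.4907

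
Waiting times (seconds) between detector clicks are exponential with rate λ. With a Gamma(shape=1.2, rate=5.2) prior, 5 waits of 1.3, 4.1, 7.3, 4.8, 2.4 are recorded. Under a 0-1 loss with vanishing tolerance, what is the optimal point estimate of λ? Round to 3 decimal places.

Σ times = 19.9. Posterior: Gamma(shape = 1.2+5 = 6.2, rate = 5.2+19.9 = 25.1).
Mode = (α−1)/β = 5.2/25.1 = 0.207.
Mean = α/β = 6.2/25.1 = 0.247.
This is the posterior mode — the MAP estimate.

0.207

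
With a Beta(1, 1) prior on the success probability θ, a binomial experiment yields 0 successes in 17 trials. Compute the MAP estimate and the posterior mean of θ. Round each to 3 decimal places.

Posterior: Beta(1+0, 1+17) = Beta(1, 18).
Since α = 1 ≤ 1 and β > 1, the Beta density is monotone decreasing on [0,1]; the mode is at 0.
Mean = 1/(1+18) = 0.053.

θ_MAP = 0.000, E[θ|data] = 0.053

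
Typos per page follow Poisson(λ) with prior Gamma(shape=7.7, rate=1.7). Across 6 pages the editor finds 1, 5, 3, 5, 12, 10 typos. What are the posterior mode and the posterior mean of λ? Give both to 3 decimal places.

Σ counts = 36. Posterior: Gamma(shape = 7.7+36 = 43.7, rate = 1.7+6 = 7.7).
Mode = (α−1)/β = 42.7/7.7 = 5.545.
Mean = α/β = 43.7/7.7 = 5.675.
Right-skewed posterior ⇒ mode < mean.

λ_MAP = 5.545, E[λ|data] = 5.675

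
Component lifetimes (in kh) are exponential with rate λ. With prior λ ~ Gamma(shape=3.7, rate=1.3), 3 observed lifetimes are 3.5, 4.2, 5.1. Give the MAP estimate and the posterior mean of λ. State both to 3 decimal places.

Σ times = 12.8. Posterior: Gamma(shape = 3.7+3 = 6.7, rate = 1.3+12.8 = 14.1).
Mode = (α−1)/β = 5.7/14.1 = 0.404.
Mean = α/β = 6.7/14.1 = 0.475.

MAP = 0.404; posterior mean = 0.475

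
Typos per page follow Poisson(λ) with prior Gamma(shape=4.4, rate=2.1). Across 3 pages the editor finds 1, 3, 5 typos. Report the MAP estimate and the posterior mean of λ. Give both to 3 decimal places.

Σ counts = 9. Posterior: Gamma(shape = 4.4+9 = 13.4, rate = 2.1+3 = 5.1).
Mode = (α−1)/β = 12.4/5.1 = 2.431.
Mean = α/β = 13.4/5.1 = 2.627.
The posterior is right-skewed, so the mean exceeds the mode.

MAP = 2.431; posterior mean = 2.627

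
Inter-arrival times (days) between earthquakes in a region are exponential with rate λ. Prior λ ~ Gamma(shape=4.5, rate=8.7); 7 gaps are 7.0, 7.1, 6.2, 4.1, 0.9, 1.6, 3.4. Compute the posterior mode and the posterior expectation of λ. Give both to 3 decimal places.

MAP = 0.269; posterior mean = 0.295

Σ times = 30.3. Posterior: Gamma(shape = 4.5+7 = 11.5, rate = 8.7+30.3 = 39.0).
Mode = (α−1)/β = 10.5/39.0 = 0.269.
Mean = α/β = 11.5/39.0 = 0.295.
Mean > mode: the posterior has a right tail.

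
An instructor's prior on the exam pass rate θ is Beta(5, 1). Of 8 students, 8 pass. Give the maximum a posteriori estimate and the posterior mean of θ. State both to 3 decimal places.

Posterior: Beta(5+8, 1+0) = Beta(13, 1).
Since β = 1 ≤ 1 and α > 1, the Beta density is monotone increasing on [0,1]; the mode is at 1.
Mean = 13/(13+1) = 0.929.
Mode > mean: the posterior has a left tail.

MAP = 1.000, posterior mean = 0.929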